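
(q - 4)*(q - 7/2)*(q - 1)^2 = q^4 - 19*q^3/2 + 30*q^2 - 71*q/2 + 14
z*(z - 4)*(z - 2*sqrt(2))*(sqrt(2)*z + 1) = sqrt(2)*z^4 - 4*sqrt(2)*z^3 - 3*z^3 - 2*sqrt(2)*z^2 + 12*z^2 + 8*sqrt(2)*z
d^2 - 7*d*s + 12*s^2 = (d - 4*s)*(d - 3*s)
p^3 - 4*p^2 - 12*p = p*(p - 6)*(p + 2)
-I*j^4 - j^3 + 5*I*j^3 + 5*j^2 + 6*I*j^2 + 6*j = j*(j - 6)*(j - I)*(-I*j - I)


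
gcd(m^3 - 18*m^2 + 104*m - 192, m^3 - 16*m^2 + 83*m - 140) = m - 4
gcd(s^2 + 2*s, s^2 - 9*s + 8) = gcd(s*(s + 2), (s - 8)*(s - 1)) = 1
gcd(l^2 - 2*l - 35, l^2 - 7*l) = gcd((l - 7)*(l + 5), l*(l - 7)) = l - 7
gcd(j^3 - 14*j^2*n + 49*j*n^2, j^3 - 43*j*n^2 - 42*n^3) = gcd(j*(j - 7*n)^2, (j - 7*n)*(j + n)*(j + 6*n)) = j - 7*n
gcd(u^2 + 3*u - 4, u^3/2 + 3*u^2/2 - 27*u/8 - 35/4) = 1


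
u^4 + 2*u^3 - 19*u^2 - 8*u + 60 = (u - 3)*(u - 2)*(u + 2)*(u + 5)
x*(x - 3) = x^2 - 3*x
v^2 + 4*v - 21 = (v - 3)*(v + 7)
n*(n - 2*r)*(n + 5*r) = n^3 + 3*n^2*r - 10*n*r^2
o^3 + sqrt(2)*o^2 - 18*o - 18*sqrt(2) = (o - 3*sqrt(2))*(o + sqrt(2))*(o + 3*sqrt(2))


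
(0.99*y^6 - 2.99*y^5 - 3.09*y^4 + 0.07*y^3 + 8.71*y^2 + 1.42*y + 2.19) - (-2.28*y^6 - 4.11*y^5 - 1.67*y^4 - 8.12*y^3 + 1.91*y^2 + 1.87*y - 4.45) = 3.27*y^6 + 1.12*y^5 - 1.42*y^4 + 8.19*y^3 + 6.8*y^2 - 0.45*y + 6.64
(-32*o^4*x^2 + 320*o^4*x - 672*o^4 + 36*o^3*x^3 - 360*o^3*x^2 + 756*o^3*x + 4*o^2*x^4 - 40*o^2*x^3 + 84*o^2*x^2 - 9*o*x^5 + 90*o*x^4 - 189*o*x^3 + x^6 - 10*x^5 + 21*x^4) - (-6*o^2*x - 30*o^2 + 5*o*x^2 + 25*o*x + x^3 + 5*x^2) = -32*o^4*x^2 + 320*o^4*x - 672*o^4 + 36*o^3*x^3 - 360*o^3*x^2 + 756*o^3*x + 4*o^2*x^4 - 40*o^2*x^3 + 84*o^2*x^2 + 6*o^2*x + 30*o^2 - 9*o*x^5 + 90*o*x^4 - 189*o*x^3 - 5*o*x^2 - 25*o*x + x^6 - 10*x^5 + 21*x^4 - x^3 - 5*x^2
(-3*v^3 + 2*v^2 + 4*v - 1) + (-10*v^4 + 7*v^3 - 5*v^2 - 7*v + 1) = -10*v^4 + 4*v^3 - 3*v^2 - 3*v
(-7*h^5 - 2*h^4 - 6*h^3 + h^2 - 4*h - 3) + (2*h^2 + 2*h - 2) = -7*h^5 - 2*h^4 - 6*h^3 + 3*h^2 - 2*h - 5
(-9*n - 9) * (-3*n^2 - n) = 27*n^3 + 36*n^2 + 9*n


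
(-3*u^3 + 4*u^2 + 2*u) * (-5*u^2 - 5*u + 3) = 15*u^5 - 5*u^4 - 39*u^3 + 2*u^2 + 6*u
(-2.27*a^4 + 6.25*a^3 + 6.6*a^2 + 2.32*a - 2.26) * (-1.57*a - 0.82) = 3.5639*a^5 - 7.9511*a^4 - 15.487*a^3 - 9.0544*a^2 + 1.6458*a + 1.8532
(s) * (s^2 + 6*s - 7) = s^3 + 6*s^2 - 7*s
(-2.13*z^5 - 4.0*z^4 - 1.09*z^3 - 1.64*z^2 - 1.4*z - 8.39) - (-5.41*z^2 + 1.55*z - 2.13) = -2.13*z^5 - 4.0*z^4 - 1.09*z^3 + 3.77*z^2 - 2.95*z - 6.26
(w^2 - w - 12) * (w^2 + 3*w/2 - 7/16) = w^4 + w^3/2 - 223*w^2/16 - 281*w/16 + 21/4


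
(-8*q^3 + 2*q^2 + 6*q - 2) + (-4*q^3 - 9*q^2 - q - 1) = -12*q^3 - 7*q^2 + 5*q - 3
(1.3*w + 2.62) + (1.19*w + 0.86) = 2.49*w + 3.48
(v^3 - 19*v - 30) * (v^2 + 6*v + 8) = v^5 + 6*v^4 - 11*v^3 - 144*v^2 - 332*v - 240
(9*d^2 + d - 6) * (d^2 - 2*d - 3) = 9*d^4 - 17*d^3 - 35*d^2 + 9*d + 18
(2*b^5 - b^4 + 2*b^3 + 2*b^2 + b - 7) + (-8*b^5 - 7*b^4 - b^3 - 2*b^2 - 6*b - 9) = -6*b^5 - 8*b^4 + b^3 - 5*b - 16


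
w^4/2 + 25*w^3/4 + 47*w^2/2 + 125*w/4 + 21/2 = (w/2 + 1)*(w + 1/2)*(w + 3)*(w + 7)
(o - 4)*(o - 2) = o^2 - 6*o + 8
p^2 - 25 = (p - 5)*(p + 5)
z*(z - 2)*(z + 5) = z^3 + 3*z^2 - 10*z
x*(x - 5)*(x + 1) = x^3 - 4*x^2 - 5*x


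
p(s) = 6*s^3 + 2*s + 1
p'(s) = 18*s^2 + 2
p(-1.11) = -9.43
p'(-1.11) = 24.18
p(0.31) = 1.80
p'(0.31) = 3.73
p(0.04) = 1.08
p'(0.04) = 2.03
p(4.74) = 649.46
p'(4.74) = 406.42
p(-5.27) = -887.72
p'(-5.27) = 501.91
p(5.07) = 793.08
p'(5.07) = 464.69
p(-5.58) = -1052.61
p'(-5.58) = 562.46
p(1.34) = 18.12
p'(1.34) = 34.32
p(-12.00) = -10391.00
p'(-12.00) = 2594.00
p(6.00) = 1309.00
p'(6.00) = 650.00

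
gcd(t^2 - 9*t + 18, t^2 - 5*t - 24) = 1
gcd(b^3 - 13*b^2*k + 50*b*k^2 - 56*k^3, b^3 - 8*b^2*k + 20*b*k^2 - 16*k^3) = b^2 - 6*b*k + 8*k^2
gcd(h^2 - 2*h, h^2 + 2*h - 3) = 1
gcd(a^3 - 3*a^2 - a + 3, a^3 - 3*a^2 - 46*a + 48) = a - 1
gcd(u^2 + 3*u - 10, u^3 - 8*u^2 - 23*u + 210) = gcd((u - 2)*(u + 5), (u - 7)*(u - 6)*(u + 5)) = u + 5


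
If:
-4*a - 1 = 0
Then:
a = -1/4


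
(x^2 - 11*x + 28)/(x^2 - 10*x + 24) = (x - 7)/(x - 6)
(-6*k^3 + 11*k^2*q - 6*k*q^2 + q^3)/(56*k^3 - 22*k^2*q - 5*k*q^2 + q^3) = (3*k^2 - 4*k*q + q^2)/(-28*k^2 - 3*k*q + q^2)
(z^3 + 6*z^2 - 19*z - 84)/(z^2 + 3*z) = z + 3 - 28/z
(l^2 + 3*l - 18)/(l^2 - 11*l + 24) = (l + 6)/(l - 8)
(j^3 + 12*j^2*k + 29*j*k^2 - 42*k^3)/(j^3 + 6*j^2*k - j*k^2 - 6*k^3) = (j + 7*k)/(j + k)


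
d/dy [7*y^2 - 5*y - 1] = 14*y - 5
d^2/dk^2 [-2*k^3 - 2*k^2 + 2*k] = -12*k - 4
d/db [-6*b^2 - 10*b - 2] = -12*b - 10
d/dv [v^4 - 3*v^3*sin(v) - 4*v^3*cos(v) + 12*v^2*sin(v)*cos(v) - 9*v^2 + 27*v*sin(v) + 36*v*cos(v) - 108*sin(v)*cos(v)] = 4*v^3*sin(v) - 3*v^3*cos(v) + 4*v^3 - 9*v^2*sin(v) - 12*v^2*cos(v) + 12*v^2*cos(2*v) - 36*v*sin(v) + 12*v*sin(2*v) + 27*v*cos(v) - 18*v + 27*sin(v) + 36*cos(v) - 108*cos(2*v)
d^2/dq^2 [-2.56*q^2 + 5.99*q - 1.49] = -5.12000000000000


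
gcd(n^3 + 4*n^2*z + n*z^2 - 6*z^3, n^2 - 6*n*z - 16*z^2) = n + 2*z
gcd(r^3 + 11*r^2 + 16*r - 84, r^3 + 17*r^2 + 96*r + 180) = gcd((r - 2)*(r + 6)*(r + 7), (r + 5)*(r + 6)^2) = r + 6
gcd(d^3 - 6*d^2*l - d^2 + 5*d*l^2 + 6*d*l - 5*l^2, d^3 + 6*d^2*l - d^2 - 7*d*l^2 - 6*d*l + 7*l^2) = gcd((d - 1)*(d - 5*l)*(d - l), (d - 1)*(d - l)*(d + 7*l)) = d^2 - d*l - d + l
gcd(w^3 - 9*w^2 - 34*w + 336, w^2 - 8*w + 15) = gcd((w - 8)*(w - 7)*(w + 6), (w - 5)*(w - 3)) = 1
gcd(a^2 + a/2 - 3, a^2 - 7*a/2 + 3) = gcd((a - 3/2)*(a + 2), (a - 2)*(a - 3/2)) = a - 3/2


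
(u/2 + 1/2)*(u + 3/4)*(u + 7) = u^3/2 + 35*u^2/8 + 13*u/2 + 21/8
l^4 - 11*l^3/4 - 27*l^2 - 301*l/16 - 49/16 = (l - 7)*(l + 1/4)*(l + 1/2)*(l + 7/2)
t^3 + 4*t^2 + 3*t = t*(t + 1)*(t + 3)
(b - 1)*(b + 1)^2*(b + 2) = b^4 + 3*b^3 + b^2 - 3*b - 2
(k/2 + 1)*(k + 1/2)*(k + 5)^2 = k^4/2 + 25*k^3/4 + 51*k^2/2 + 145*k/4 + 25/2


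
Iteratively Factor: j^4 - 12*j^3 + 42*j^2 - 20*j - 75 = (j - 5)*(j^3 - 7*j^2 + 7*j + 15) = (j - 5)*(j + 1)*(j^2 - 8*j + 15) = (j - 5)*(j - 3)*(j + 1)*(j - 5)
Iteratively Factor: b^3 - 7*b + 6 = (b - 1)*(b^2 + b - 6) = (b - 1)*(b + 3)*(b - 2)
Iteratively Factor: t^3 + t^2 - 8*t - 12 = (t + 2)*(t^2 - t - 6) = (t + 2)^2*(t - 3)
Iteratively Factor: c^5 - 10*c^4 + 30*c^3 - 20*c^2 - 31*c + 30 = (c - 2)*(c^4 - 8*c^3 + 14*c^2 + 8*c - 15) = (c - 5)*(c - 2)*(c^3 - 3*c^2 - c + 3) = (c - 5)*(c - 2)*(c - 1)*(c^2 - 2*c - 3) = (c - 5)*(c - 2)*(c - 1)*(c + 1)*(c - 3)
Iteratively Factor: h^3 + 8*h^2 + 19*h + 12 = (h + 1)*(h^2 + 7*h + 12) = (h + 1)*(h + 4)*(h + 3)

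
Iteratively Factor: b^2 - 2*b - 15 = (b + 3)*(b - 5)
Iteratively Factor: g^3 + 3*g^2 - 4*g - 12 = (g + 2)*(g^2 + g - 6) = (g - 2)*(g + 2)*(g + 3)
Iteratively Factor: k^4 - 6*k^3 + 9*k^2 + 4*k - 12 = (k - 2)*(k^3 - 4*k^2 + k + 6) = (k - 3)*(k - 2)*(k^2 - k - 2) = (k - 3)*(k - 2)^2*(k + 1)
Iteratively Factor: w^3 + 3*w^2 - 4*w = (w + 4)*(w^2 - w) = (w - 1)*(w + 4)*(w)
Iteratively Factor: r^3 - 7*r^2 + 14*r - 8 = (r - 2)*(r^2 - 5*r + 4) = (r - 4)*(r - 2)*(r - 1)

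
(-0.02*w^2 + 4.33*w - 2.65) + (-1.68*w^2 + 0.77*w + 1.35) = -1.7*w^2 + 5.1*w - 1.3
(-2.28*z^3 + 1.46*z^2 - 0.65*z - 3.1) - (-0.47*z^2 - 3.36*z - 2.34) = -2.28*z^3 + 1.93*z^2 + 2.71*z - 0.76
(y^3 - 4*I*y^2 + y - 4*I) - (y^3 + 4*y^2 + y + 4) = -4*y^2 - 4*I*y^2 - 4 - 4*I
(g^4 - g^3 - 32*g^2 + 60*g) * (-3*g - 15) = -3*g^5 - 12*g^4 + 111*g^3 + 300*g^2 - 900*g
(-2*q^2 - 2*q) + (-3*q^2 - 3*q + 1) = -5*q^2 - 5*q + 1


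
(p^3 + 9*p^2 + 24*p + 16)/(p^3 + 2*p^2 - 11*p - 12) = (p + 4)/(p - 3)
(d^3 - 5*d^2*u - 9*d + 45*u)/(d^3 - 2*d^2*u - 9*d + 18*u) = (-d + 5*u)/(-d + 2*u)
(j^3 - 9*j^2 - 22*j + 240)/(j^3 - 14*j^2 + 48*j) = (j + 5)/j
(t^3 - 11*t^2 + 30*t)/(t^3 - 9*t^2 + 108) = t*(t - 5)/(t^2 - 3*t - 18)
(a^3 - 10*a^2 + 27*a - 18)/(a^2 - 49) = (a^3 - 10*a^2 + 27*a - 18)/(a^2 - 49)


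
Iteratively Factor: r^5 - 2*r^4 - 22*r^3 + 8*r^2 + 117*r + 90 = (r - 3)*(r^4 + r^3 - 19*r^2 - 49*r - 30) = (r - 5)*(r - 3)*(r^3 + 6*r^2 + 11*r + 6) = (r - 5)*(r - 3)*(r + 3)*(r^2 + 3*r + 2) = (r - 5)*(r - 3)*(r + 2)*(r + 3)*(r + 1)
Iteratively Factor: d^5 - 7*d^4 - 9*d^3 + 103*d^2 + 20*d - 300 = (d - 5)*(d^4 - 2*d^3 - 19*d^2 + 8*d + 60) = (d - 5)*(d + 3)*(d^3 - 5*d^2 - 4*d + 20) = (d - 5)*(d - 2)*(d + 3)*(d^2 - 3*d - 10) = (d - 5)^2*(d - 2)*(d + 3)*(d + 2)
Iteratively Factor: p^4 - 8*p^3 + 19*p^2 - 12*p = (p)*(p^3 - 8*p^2 + 19*p - 12) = p*(p - 1)*(p^2 - 7*p + 12) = p*(p - 3)*(p - 1)*(p - 4)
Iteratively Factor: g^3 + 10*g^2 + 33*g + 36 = (g + 4)*(g^2 + 6*g + 9) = (g + 3)*(g + 4)*(g + 3)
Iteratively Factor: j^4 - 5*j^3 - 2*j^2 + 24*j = (j + 2)*(j^3 - 7*j^2 + 12*j) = (j - 4)*(j + 2)*(j^2 - 3*j) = j*(j - 4)*(j + 2)*(j - 3)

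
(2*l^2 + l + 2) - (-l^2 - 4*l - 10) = 3*l^2 + 5*l + 12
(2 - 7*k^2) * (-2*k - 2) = 14*k^3 + 14*k^2 - 4*k - 4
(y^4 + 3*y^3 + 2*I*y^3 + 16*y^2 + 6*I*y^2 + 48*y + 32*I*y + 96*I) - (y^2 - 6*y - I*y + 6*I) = y^4 + 3*y^3 + 2*I*y^3 + 15*y^2 + 6*I*y^2 + 54*y + 33*I*y + 90*I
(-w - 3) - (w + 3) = -2*w - 6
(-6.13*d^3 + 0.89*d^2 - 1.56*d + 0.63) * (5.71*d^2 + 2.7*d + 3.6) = -35.0023*d^5 - 11.4691*d^4 - 28.5726*d^3 + 2.5893*d^2 - 3.915*d + 2.268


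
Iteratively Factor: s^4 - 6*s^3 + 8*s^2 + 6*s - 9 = (s - 1)*(s^3 - 5*s^2 + 3*s + 9) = (s - 3)*(s - 1)*(s^2 - 2*s - 3) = (s - 3)^2*(s - 1)*(s + 1)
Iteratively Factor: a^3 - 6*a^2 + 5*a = (a)*(a^2 - 6*a + 5) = a*(a - 5)*(a - 1)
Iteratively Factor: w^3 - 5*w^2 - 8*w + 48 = (w - 4)*(w^2 - w - 12) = (w - 4)^2*(w + 3)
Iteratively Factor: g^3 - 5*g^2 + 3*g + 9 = (g - 3)*(g^2 - 2*g - 3) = (g - 3)*(g + 1)*(g - 3)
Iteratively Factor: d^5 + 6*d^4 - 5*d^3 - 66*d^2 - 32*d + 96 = (d + 2)*(d^4 + 4*d^3 - 13*d^2 - 40*d + 48) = (d + 2)*(d + 4)*(d^3 - 13*d + 12) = (d + 2)*(d + 4)^2*(d^2 - 4*d + 3) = (d - 3)*(d + 2)*(d + 4)^2*(d - 1)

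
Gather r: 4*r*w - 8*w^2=4*r*w - 8*w^2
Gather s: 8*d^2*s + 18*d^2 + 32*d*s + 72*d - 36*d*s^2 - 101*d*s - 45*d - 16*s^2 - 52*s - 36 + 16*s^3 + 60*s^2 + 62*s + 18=18*d^2 + 27*d + 16*s^3 + s^2*(44 - 36*d) + s*(8*d^2 - 69*d + 10) - 18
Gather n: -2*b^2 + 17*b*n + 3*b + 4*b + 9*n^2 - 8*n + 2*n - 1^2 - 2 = -2*b^2 + 7*b + 9*n^2 + n*(17*b - 6) - 3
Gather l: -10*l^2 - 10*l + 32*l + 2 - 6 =-10*l^2 + 22*l - 4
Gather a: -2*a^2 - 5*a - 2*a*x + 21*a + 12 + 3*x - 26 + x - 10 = -2*a^2 + a*(16 - 2*x) + 4*x - 24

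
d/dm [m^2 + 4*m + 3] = 2*m + 4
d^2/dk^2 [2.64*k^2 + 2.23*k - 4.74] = 5.28000000000000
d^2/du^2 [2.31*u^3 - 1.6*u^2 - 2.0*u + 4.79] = 13.86*u - 3.2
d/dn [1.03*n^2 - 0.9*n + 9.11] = 2.06*n - 0.9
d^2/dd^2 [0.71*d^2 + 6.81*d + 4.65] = 1.42000000000000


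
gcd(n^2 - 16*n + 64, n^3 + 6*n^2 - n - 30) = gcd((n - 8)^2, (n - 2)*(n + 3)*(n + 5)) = 1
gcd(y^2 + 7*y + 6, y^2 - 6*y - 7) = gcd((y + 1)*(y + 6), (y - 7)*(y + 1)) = y + 1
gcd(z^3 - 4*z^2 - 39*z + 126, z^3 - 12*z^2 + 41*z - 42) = z^2 - 10*z + 21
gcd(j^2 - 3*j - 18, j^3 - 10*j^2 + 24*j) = j - 6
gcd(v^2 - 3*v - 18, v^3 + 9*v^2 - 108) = 1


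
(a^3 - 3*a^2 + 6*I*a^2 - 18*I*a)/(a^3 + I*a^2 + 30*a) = (a - 3)/(a - 5*I)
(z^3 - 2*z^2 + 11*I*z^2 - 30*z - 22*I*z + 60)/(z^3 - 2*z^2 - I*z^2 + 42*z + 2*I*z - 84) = (z + 5*I)/(z - 7*I)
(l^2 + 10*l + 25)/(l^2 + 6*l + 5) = (l + 5)/(l + 1)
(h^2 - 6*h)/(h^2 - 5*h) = (h - 6)/(h - 5)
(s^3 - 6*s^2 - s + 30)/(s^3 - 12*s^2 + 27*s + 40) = (s^2 - s - 6)/(s^2 - 7*s - 8)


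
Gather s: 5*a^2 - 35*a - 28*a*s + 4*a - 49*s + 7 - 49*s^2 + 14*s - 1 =5*a^2 - 31*a - 49*s^2 + s*(-28*a - 35) + 6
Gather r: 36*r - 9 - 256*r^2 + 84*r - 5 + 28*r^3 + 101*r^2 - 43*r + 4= 28*r^3 - 155*r^2 + 77*r - 10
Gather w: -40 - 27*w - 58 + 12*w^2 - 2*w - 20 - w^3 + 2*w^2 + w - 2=-w^3 + 14*w^2 - 28*w - 120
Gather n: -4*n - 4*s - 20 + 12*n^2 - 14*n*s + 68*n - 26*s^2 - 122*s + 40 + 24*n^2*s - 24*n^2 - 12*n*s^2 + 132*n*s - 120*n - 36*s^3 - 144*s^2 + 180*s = n^2*(24*s - 12) + n*(-12*s^2 + 118*s - 56) - 36*s^3 - 170*s^2 + 54*s + 20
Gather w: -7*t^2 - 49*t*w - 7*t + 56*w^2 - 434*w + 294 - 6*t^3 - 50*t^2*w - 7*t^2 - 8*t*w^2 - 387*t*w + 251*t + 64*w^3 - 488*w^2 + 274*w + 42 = -6*t^3 - 14*t^2 + 244*t + 64*w^3 + w^2*(-8*t - 432) + w*(-50*t^2 - 436*t - 160) + 336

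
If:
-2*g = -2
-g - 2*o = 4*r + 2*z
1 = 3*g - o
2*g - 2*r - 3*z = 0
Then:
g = 1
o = 2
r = -19/8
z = 9/4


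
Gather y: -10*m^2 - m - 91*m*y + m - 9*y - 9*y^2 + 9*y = -10*m^2 - 91*m*y - 9*y^2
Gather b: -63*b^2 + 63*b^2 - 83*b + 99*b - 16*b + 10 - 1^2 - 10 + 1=0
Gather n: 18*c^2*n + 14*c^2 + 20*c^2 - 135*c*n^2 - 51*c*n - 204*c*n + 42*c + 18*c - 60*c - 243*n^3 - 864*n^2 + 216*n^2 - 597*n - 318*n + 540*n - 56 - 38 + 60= 34*c^2 - 243*n^3 + n^2*(-135*c - 648) + n*(18*c^2 - 255*c - 375) - 34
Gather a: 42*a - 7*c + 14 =42*a - 7*c + 14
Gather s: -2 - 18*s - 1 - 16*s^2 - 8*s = -16*s^2 - 26*s - 3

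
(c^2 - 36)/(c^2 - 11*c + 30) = (c + 6)/(c - 5)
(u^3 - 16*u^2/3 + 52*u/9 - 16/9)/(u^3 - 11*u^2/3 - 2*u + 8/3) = (u - 2/3)/(u + 1)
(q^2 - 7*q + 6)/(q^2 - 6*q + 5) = (q - 6)/(q - 5)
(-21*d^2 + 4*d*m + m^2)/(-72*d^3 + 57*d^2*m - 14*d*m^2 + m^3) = (7*d + m)/(24*d^2 - 11*d*m + m^2)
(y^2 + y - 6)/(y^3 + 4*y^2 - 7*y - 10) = (y + 3)/(y^2 + 6*y + 5)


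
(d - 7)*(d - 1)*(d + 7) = d^3 - d^2 - 49*d + 49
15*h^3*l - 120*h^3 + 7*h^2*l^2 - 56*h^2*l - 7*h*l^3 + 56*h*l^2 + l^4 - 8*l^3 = (-5*h + l)*(-3*h + l)*(h + l)*(l - 8)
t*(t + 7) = t^2 + 7*t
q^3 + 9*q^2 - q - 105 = (q - 3)*(q + 5)*(q + 7)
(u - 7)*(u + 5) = u^2 - 2*u - 35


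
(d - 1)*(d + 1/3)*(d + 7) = d^3 + 19*d^2/3 - 5*d - 7/3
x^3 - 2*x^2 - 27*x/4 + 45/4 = (x - 3)*(x - 3/2)*(x + 5/2)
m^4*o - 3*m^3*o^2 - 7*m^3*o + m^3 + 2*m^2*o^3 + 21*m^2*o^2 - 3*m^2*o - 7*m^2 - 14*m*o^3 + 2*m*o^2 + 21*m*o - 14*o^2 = (m - 7)*(m - 2*o)*(m - o)*(m*o + 1)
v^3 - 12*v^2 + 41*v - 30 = (v - 6)*(v - 5)*(v - 1)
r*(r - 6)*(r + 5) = r^3 - r^2 - 30*r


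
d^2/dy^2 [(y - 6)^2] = 2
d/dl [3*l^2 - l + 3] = 6*l - 1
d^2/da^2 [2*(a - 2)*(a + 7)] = 4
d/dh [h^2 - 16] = 2*h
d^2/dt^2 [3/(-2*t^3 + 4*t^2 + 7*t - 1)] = 6*(2*(3*t - 2)*(2*t^3 - 4*t^2 - 7*t + 1) - (-6*t^2 + 8*t + 7)^2)/(2*t^3 - 4*t^2 - 7*t + 1)^3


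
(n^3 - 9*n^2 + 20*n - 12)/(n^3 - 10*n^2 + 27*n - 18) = (n - 2)/(n - 3)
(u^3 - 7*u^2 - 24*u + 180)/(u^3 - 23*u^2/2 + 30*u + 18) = 2*(u + 5)/(2*u + 1)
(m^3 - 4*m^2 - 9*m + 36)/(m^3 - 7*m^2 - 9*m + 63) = (m - 4)/(m - 7)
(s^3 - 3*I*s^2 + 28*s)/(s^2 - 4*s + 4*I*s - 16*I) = s*(s - 7*I)/(s - 4)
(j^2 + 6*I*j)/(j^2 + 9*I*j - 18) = j/(j + 3*I)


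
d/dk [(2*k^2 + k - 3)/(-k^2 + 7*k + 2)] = (15*k^2 + 2*k + 23)/(k^4 - 14*k^3 + 45*k^2 + 28*k + 4)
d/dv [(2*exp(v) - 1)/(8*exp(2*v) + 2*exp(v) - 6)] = (-8*exp(2*v) + 8*exp(v) - 5)*exp(v)/(2*(16*exp(4*v) + 8*exp(3*v) - 23*exp(2*v) - 6*exp(v) + 9))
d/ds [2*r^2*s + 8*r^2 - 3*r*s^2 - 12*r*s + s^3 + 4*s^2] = 2*r^2 - 6*r*s - 12*r + 3*s^2 + 8*s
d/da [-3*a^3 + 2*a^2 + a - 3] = -9*a^2 + 4*a + 1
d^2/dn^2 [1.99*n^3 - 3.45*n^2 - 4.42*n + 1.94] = 11.94*n - 6.9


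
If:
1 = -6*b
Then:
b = -1/6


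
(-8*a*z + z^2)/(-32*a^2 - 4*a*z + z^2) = z/(4*a + z)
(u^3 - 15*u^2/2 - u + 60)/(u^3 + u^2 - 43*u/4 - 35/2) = 2*(u^2 - 10*u + 24)/(2*u^2 - 3*u - 14)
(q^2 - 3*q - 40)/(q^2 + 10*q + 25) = (q - 8)/(q + 5)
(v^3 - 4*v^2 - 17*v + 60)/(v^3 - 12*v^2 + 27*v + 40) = (v^2 + v - 12)/(v^2 - 7*v - 8)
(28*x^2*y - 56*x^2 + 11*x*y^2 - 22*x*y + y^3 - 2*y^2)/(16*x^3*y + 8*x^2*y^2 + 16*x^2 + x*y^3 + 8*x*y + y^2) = (7*x*y - 14*x + y^2 - 2*y)/(4*x^2*y + x*y^2 + 4*x + y)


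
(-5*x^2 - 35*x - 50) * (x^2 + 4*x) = -5*x^4 - 55*x^3 - 190*x^2 - 200*x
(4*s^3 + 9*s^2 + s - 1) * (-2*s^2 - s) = -8*s^5 - 22*s^4 - 11*s^3 + s^2 + s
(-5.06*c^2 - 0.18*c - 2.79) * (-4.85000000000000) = 24.541*c^2 + 0.873*c + 13.5315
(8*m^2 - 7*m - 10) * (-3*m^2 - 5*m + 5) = -24*m^4 - 19*m^3 + 105*m^2 + 15*m - 50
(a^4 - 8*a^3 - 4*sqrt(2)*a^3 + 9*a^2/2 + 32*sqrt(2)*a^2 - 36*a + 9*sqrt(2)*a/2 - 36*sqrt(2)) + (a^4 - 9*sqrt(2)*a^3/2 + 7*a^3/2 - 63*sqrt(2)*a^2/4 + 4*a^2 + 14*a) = 2*a^4 - 17*sqrt(2)*a^3/2 - 9*a^3/2 + 17*a^2/2 + 65*sqrt(2)*a^2/4 - 22*a + 9*sqrt(2)*a/2 - 36*sqrt(2)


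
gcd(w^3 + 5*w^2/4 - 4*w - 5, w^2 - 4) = w^2 - 4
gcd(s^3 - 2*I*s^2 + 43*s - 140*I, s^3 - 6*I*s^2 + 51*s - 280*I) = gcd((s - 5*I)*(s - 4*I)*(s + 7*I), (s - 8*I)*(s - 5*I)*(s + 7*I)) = s^2 + 2*I*s + 35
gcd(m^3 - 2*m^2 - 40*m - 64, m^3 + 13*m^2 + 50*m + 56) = m^2 + 6*m + 8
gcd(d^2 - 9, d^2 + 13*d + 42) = 1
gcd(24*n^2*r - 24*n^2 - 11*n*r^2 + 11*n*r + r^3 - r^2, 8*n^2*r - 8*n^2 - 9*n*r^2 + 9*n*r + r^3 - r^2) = -8*n*r + 8*n + r^2 - r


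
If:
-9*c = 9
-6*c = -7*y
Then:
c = -1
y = -6/7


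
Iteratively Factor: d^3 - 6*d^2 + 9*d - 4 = (d - 1)*(d^2 - 5*d + 4) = (d - 4)*(d - 1)*(d - 1)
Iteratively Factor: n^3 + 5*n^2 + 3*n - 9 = (n + 3)*(n^2 + 2*n - 3) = (n - 1)*(n + 3)*(n + 3)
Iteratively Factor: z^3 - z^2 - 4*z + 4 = (z + 2)*(z^2 - 3*z + 2) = (z - 2)*(z + 2)*(z - 1)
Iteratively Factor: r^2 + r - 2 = (r - 1)*(r + 2)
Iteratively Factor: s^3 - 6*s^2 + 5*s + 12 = (s - 4)*(s^2 - 2*s - 3) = (s - 4)*(s + 1)*(s - 3)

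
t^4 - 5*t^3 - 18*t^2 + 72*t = t*(t - 6)*(t - 3)*(t + 4)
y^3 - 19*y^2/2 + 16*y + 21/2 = (y - 7)*(y - 3)*(y + 1/2)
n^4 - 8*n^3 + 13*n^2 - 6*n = n*(n - 6)*(n - 1)^2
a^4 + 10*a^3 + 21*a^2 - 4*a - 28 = (a - 1)*(a + 2)^2*(a + 7)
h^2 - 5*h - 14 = (h - 7)*(h + 2)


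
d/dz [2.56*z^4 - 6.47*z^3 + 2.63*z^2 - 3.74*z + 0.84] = 10.24*z^3 - 19.41*z^2 + 5.26*z - 3.74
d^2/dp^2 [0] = 0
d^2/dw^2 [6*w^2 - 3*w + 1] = 12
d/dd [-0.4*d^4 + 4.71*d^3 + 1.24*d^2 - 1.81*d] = -1.6*d^3 + 14.13*d^2 + 2.48*d - 1.81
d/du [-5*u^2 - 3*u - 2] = -10*u - 3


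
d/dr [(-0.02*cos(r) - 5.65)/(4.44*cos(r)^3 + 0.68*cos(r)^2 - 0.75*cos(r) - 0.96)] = (-0.1776*cos(r)^3 - 75.2716*cos(r)^2 - 7.684*cos(r) + 4.2183)*sin(r)/(19.7136*cos(r)^6 + 6.0384*cos(r)^5 - 6.1976*cos(r)^4 - 9.5448*cos(r)^3 - 0.7431*cos(r)^2 + 1.44*cos(r) + 0.9216)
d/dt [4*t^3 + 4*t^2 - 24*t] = 12*t^2 + 8*t - 24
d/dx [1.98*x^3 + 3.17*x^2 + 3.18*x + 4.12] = 5.94*x^2 + 6.34*x + 3.18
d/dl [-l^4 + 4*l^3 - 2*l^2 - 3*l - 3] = -4*l^3 + 12*l^2 - 4*l - 3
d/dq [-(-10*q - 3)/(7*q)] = -3/(7*q^2)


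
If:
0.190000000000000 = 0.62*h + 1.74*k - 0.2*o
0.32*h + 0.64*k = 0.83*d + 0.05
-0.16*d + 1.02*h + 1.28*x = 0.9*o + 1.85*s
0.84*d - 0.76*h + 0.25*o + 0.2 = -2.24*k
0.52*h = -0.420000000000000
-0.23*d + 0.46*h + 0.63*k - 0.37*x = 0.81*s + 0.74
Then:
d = -0.32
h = -0.81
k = 0.07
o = -2.83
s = -0.36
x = -1.90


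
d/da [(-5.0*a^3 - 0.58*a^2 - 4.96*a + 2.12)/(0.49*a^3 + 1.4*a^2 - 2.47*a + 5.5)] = (-6.7158*a^4 + 29.5608*a^3 - 77.2398*a^2 - 12.316*a - 22.0436)/(0.2401*a^6 + 1.372*a^5 - 0.460600000000001*a^4 - 1.526*a^3 + 21.5009*a^2 - 27.17*a + 30.25)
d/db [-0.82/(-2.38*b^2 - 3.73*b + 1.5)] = (-3.9032*b - 3.0586)/(2.38*b^2 + 3.73*b - 1.5)^2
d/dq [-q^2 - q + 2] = -2*q - 1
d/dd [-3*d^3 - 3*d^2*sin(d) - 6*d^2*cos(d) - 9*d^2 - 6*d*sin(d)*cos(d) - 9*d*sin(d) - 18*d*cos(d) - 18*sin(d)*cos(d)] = 6*d^2*sin(d) - 3*d^2*cos(d) - 9*d^2 + 12*d*sin(d) - 21*d*cos(d) - 6*d*cos(2*d) - 18*d - 9*sin(d) - 3*sin(2*d) - 18*cos(d) - 18*cos(2*d)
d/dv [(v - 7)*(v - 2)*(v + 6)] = 3*v^2 - 6*v - 40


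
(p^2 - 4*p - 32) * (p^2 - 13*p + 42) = p^4 - 17*p^3 + 62*p^2 + 248*p - 1344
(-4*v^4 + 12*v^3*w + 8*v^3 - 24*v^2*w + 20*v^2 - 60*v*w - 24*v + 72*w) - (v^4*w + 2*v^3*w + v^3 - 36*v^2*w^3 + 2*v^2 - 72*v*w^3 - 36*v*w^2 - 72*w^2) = -v^4*w - 4*v^4 + 10*v^3*w + 7*v^3 + 36*v^2*w^3 - 24*v^2*w + 18*v^2 + 72*v*w^3 + 36*v*w^2 - 60*v*w - 24*v + 72*w^2 + 72*w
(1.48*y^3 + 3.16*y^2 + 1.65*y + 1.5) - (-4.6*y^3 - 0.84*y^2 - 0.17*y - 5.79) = 6.08*y^3 + 4.0*y^2 + 1.82*y + 7.29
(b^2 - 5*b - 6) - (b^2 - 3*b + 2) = -2*b - 8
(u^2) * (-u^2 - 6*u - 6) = -u^4 - 6*u^3 - 6*u^2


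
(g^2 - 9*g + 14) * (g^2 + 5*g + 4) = g^4 - 4*g^3 - 27*g^2 + 34*g + 56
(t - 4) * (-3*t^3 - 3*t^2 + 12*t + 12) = -3*t^4 + 9*t^3 + 24*t^2 - 36*t - 48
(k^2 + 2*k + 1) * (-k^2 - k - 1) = -k^4 - 3*k^3 - 4*k^2 - 3*k - 1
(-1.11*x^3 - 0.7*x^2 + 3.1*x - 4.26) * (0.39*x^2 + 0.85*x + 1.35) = -0.4329*x^5 - 1.2165*x^4 - 0.8845*x^3 + 0.0286*x^2 + 0.564000000000001*x - 5.751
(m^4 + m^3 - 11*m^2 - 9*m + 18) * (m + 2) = m^5 + 3*m^4 - 9*m^3 - 31*m^2 + 36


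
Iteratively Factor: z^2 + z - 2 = (z - 1)*(z + 2)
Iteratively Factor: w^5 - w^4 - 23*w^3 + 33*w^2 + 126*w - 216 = (w - 3)*(w^4 + 2*w^3 - 17*w^2 - 18*w + 72) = (w - 3)^2*(w^3 + 5*w^2 - 2*w - 24) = (w - 3)^2*(w - 2)*(w^2 + 7*w + 12) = (w - 3)^2*(w - 2)*(w + 4)*(w + 3)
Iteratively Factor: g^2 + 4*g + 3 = (g + 3)*(g + 1)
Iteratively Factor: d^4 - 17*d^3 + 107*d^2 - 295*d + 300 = (d - 3)*(d^3 - 14*d^2 + 65*d - 100) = (d - 5)*(d - 3)*(d^2 - 9*d + 20) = (d - 5)*(d - 4)*(d - 3)*(d - 5)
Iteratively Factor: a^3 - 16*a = (a + 4)*(a^2 - 4*a) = (a - 4)*(a + 4)*(a)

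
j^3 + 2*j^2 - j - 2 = (j - 1)*(j + 1)*(j + 2)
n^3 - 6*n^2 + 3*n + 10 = (n - 5)*(n - 2)*(n + 1)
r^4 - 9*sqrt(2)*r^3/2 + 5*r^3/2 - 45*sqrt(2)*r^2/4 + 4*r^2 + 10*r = r*(r + 5/2)*(r - 4*sqrt(2))*(r - sqrt(2)/2)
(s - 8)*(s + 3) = s^2 - 5*s - 24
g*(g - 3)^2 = g^3 - 6*g^2 + 9*g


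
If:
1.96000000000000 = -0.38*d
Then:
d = -5.16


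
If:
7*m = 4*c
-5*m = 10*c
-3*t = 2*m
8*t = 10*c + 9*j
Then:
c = 0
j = 0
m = 0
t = 0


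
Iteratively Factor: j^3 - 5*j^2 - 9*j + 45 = (j - 3)*(j^2 - 2*j - 15) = (j - 3)*(j + 3)*(j - 5)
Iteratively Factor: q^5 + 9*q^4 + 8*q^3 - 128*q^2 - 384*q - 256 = (q + 1)*(q^4 + 8*q^3 - 128*q - 256) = (q + 1)*(q + 4)*(q^3 + 4*q^2 - 16*q - 64) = (q + 1)*(q + 4)^2*(q^2 - 16) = (q - 4)*(q + 1)*(q + 4)^2*(q + 4)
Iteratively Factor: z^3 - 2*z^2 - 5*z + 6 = (z + 2)*(z^2 - 4*z + 3) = (z - 3)*(z + 2)*(z - 1)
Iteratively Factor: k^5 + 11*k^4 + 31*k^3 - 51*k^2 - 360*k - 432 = (k - 3)*(k^4 + 14*k^3 + 73*k^2 + 168*k + 144) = (k - 3)*(k + 3)*(k^3 + 11*k^2 + 40*k + 48) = (k - 3)*(k + 3)^2*(k^2 + 8*k + 16) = (k - 3)*(k + 3)^2*(k + 4)*(k + 4)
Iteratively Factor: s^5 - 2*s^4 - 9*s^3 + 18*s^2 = (s - 2)*(s^4 - 9*s^2) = s*(s - 2)*(s^3 - 9*s) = s^2*(s - 2)*(s^2 - 9) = s^2*(s - 3)*(s - 2)*(s + 3)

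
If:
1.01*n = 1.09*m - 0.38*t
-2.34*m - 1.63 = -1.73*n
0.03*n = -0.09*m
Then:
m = -0.22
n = 0.65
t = -2.35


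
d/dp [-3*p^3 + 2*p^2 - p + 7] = -9*p^2 + 4*p - 1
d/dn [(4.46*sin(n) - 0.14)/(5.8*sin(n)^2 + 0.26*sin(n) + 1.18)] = (-25.868*sin(n)^2 + 1.624*sin(n) + 5.2992)*cos(n)/(33.64*sin(n)^4 + 3.016*sin(n)^3 + 13.7556*sin(n)^2 + 0.6136*sin(n) + 1.3924)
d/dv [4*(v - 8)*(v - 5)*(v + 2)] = 12*v^2 - 88*v + 56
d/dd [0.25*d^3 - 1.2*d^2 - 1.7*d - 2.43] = 0.75*d^2 - 2.4*d - 1.7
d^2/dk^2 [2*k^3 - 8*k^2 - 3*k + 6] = 12*k - 16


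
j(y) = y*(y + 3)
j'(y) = 2*y + 3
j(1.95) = 9.65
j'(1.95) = 6.90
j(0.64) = 2.33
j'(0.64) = 4.28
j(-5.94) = 17.46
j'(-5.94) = -8.88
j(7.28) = 74.84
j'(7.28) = 17.56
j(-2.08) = -1.91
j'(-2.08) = -1.16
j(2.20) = 11.44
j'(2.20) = 7.40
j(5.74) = 50.17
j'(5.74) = 14.48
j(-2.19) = -1.77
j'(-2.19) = -1.38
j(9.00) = 108.00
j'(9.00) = 21.00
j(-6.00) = 18.00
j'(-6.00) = -9.00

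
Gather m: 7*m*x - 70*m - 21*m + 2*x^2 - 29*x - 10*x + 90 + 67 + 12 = m*(7*x - 91) + 2*x^2 - 39*x + 169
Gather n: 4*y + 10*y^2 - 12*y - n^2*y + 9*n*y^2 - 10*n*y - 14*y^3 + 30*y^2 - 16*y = -n^2*y + n*(9*y^2 - 10*y) - 14*y^3 + 40*y^2 - 24*y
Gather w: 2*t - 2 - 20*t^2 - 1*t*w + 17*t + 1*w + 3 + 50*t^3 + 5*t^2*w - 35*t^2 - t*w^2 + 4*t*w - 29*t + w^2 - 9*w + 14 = 50*t^3 - 55*t^2 - 10*t + w^2*(1 - t) + w*(5*t^2 + 3*t - 8) + 15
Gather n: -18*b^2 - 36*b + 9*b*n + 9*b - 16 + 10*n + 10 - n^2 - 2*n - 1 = -18*b^2 - 27*b - n^2 + n*(9*b + 8) - 7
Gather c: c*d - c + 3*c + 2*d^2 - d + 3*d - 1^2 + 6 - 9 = c*(d + 2) + 2*d^2 + 2*d - 4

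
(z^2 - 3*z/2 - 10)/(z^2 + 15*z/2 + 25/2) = (z - 4)/(z + 5)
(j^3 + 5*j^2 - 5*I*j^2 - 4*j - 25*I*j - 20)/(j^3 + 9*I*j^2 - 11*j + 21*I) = (j^2 + j*(5 - 4*I) - 20*I)/(j^2 + 10*I*j - 21)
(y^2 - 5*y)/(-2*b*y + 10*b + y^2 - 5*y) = y/(-2*b + y)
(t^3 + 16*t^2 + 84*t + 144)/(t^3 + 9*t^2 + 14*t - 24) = (t + 6)/(t - 1)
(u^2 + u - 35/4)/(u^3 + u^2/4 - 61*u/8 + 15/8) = 2*(2*u + 7)/(4*u^2 + 11*u - 3)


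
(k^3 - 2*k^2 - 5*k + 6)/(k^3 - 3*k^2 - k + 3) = (k + 2)/(k + 1)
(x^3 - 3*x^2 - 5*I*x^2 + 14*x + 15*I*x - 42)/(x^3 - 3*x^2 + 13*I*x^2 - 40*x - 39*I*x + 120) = (x^2 - 5*I*x + 14)/(x^2 + 13*I*x - 40)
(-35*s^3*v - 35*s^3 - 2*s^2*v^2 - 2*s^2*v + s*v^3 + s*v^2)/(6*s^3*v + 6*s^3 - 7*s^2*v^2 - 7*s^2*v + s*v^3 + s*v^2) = (-35*s^2 - 2*s*v + v^2)/(6*s^2 - 7*s*v + v^2)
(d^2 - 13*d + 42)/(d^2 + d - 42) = (d - 7)/(d + 7)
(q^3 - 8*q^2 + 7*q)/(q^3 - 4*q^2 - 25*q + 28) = q/(q + 4)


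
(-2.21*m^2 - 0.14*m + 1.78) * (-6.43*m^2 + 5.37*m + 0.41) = 14.2103*m^4 - 10.9675*m^3 - 13.1033*m^2 + 9.5012*m + 0.7298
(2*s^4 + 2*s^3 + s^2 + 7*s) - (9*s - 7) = 2*s^4 + 2*s^3 + s^2 - 2*s + 7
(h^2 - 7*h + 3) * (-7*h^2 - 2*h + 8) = -7*h^4 + 47*h^3 + h^2 - 62*h + 24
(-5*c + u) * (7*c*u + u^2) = -35*c^2*u + 2*c*u^2 + u^3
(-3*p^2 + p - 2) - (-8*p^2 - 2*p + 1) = 5*p^2 + 3*p - 3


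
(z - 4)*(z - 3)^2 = z^3 - 10*z^2 + 33*z - 36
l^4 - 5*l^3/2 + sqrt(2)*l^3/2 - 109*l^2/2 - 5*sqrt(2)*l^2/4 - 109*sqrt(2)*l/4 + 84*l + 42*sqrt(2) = (l - 8)*(l - 3/2)*(l + 7)*(l + sqrt(2)/2)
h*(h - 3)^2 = h^3 - 6*h^2 + 9*h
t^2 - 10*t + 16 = (t - 8)*(t - 2)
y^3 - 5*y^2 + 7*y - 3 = (y - 3)*(y - 1)^2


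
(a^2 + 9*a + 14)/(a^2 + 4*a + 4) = (a + 7)/(a + 2)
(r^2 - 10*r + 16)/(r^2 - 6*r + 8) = (r - 8)/(r - 4)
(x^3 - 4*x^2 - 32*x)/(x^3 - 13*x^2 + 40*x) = (x + 4)/(x - 5)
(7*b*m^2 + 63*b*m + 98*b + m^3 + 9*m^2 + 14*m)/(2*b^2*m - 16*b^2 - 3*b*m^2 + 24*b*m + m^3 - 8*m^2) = (7*b*m^2 + 63*b*m + 98*b + m^3 + 9*m^2 + 14*m)/(2*b^2*m - 16*b^2 - 3*b*m^2 + 24*b*m + m^3 - 8*m^2)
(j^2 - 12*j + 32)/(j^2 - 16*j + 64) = (j - 4)/(j - 8)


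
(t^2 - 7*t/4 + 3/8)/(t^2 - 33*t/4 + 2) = (t - 3/2)/(t - 8)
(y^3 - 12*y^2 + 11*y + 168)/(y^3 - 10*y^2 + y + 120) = (y - 7)/(y - 5)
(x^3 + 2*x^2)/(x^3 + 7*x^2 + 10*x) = x/(x + 5)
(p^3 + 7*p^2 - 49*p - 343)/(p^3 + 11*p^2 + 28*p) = (p^2 - 49)/(p*(p + 4))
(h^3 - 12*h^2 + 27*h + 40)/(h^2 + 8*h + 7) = (h^2 - 13*h + 40)/(h + 7)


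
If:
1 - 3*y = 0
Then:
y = 1/3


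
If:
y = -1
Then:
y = -1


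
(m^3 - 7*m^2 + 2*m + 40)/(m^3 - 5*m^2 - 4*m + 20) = (m - 4)/(m - 2)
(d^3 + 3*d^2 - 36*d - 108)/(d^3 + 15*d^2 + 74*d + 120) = (d^2 - 3*d - 18)/(d^2 + 9*d + 20)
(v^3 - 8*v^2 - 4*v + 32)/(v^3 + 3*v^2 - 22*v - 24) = (v^3 - 8*v^2 - 4*v + 32)/(v^3 + 3*v^2 - 22*v - 24)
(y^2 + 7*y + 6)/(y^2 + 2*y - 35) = (y^2 + 7*y + 6)/(y^2 + 2*y - 35)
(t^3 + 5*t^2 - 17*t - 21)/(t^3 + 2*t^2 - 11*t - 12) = (t + 7)/(t + 4)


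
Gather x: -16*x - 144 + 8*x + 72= -8*x - 72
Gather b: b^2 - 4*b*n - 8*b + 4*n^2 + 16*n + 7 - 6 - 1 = b^2 + b*(-4*n - 8) + 4*n^2 + 16*n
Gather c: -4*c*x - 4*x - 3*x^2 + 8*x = -4*c*x - 3*x^2 + 4*x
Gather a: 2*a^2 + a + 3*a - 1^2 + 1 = 2*a^2 + 4*a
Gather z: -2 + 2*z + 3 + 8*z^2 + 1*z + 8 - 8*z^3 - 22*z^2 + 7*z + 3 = -8*z^3 - 14*z^2 + 10*z + 12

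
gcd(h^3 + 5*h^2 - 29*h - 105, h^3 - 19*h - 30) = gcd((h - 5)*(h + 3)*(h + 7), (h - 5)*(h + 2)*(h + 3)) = h^2 - 2*h - 15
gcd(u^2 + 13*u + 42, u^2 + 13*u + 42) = u^2 + 13*u + 42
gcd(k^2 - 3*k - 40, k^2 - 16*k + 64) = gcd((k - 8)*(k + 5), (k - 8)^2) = k - 8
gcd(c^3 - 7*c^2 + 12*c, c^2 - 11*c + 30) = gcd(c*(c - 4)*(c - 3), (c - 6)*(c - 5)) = 1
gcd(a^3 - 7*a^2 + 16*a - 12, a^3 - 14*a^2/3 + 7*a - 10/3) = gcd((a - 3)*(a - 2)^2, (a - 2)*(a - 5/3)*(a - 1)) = a - 2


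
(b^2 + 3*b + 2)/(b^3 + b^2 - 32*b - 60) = (b + 1)/(b^2 - b - 30)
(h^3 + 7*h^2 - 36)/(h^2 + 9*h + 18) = h - 2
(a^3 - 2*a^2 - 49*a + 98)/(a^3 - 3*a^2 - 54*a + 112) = (a - 7)/(a - 8)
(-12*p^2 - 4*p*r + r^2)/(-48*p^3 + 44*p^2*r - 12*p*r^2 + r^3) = (2*p + r)/(8*p^2 - 6*p*r + r^2)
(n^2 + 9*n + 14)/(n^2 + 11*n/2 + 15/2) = 2*(n^2 + 9*n + 14)/(2*n^2 + 11*n + 15)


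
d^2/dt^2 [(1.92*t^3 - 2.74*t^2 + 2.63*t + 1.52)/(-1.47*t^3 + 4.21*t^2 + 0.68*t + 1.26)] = (-1.4210854715202e-14*t^7 - 11.9228759999999*t^6 - 45.6143939999999*t^5 + 32.0016060000002*t^4 + 125.978818*t^3 - 308.060832*t^2 + 22.416636*t + 27.927104)/(3.176523*t^9 - 27.292167*t^8 + 73.755045*t^7 - 57.536767*t^6 + 12.668592*t^5 - 65.280234*t^4 - 14.955884*t^3 - 21.79926*t^2 - 3.238704*t - 2.000376)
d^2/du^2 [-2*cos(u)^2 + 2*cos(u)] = -2*cos(u) + 4*cos(2*u)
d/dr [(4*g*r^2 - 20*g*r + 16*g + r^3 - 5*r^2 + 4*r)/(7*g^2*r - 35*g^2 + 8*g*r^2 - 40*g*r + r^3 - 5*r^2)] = (-(7*g^2 + 16*g*r - 40*g + 3*r^2 - 10*r)*(4*g*r^2 - 20*g*r + 16*g + r^3 - 5*r^2 + 4*r) + (8*g*r - 20*g + 3*r^2 - 10*r + 4)*(7*g^2*r - 35*g^2 + 8*g*r^2 - 40*g*r + r^3 - 5*r^2))/(7*g^2*r - 35*g^2 + 8*g*r^2 - 40*g*r + r^3 - 5*r^2)^2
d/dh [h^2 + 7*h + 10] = 2*h + 7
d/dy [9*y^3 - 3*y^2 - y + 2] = 27*y^2 - 6*y - 1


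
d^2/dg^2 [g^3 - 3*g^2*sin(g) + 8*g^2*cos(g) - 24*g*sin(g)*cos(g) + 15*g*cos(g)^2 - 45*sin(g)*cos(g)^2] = 3*g^2*sin(g) - 8*g^2*cos(g) - 32*g*sin(g) + 48*g*sin(2*g) - 12*g*cos(g) - 30*g*cos(2*g) + 6*g + 21*sin(g)/4 - 30*sin(2*g) + 405*sin(3*g)/4 + 16*cos(g) - 48*cos(2*g)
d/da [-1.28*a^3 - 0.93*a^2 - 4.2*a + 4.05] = -3.84*a^2 - 1.86*a - 4.2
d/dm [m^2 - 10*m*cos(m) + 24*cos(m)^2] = 10*m*sin(m) + 2*m - 24*sin(2*m) - 10*cos(m)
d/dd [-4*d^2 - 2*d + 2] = -8*d - 2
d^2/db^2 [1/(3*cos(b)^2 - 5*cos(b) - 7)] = (36*sin(b)^4 - 127*sin(b)^2 + 85*cos(b)/4 - 45*cos(3*b)/4 - 1)/(3*sin(b)^2 + 5*cos(b) + 4)^3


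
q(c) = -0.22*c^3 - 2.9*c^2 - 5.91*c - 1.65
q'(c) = -0.66*c^2 - 5.8*c - 5.91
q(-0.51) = 0.64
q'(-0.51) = -3.12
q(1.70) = -21.16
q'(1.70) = -17.68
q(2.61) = -40.74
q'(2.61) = -25.54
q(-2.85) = -3.27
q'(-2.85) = 5.26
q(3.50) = -67.29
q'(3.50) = -34.30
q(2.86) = -47.42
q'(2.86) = -27.90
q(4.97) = -129.66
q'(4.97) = -51.04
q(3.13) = -55.31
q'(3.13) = -30.53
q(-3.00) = -4.08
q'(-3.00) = 5.55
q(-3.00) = -4.08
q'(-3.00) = 5.55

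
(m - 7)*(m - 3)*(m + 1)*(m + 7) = m^4 - 2*m^3 - 52*m^2 + 98*m + 147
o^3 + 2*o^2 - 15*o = o*(o - 3)*(o + 5)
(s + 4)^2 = s^2 + 8*s + 16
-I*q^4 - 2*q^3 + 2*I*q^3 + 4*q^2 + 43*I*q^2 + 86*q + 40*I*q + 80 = (q - 8)*(q + 5)*(q - 2*I)*(-I*q - I)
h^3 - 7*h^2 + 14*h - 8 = (h - 4)*(h - 2)*(h - 1)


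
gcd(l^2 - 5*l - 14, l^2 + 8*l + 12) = l + 2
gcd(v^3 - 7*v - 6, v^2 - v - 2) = v + 1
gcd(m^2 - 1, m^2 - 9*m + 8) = m - 1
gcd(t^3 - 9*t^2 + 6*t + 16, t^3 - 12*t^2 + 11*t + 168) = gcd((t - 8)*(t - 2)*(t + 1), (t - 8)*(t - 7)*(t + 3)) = t - 8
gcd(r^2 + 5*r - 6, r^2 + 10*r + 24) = r + 6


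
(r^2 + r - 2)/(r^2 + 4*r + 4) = (r - 1)/(r + 2)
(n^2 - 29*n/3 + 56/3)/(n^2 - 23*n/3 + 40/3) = (n - 7)/(n - 5)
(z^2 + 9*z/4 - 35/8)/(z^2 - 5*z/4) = (z + 7/2)/z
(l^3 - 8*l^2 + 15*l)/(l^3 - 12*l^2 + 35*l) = (l - 3)/(l - 7)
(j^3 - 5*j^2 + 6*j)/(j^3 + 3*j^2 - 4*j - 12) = j*(j - 3)/(j^2 + 5*j + 6)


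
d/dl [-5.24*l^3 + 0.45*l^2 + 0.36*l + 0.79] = -15.72*l^2 + 0.9*l + 0.36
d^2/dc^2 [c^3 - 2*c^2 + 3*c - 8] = 6*c - 4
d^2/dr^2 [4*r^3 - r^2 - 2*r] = 24*r - 2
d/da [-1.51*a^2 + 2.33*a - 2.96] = 2.33 - 3.02*a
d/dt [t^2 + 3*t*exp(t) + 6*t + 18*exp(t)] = 3*t*exp(t) + 2*t + 21*exp(t) + 6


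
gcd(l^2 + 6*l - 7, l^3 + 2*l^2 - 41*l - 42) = l + 7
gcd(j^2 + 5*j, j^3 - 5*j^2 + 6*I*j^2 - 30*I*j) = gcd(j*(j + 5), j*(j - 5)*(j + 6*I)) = j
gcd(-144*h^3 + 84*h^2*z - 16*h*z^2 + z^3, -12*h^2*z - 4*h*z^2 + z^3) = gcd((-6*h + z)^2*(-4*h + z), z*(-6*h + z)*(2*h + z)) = -6*h + z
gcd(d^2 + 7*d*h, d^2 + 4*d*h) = d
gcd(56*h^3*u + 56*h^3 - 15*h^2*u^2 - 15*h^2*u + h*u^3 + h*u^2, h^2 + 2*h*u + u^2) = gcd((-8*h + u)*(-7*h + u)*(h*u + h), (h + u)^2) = 1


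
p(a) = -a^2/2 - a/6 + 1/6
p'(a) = -a - 1/6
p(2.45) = -3.24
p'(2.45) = -2.62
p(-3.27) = -4.63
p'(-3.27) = 3.10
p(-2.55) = -2.66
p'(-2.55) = 2.38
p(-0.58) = 0.10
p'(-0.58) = 0.41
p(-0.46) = 0.14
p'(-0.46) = 0.29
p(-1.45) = -0.64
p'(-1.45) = 1.28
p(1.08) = -0.60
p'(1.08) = -1.25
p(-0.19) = 0.18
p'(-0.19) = 0.02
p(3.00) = -4.83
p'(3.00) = -3.17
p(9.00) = -41.83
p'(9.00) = -9.17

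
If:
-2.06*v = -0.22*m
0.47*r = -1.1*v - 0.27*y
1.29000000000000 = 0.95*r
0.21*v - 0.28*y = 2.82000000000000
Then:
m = 14.96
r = 1.36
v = 1.60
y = -8.87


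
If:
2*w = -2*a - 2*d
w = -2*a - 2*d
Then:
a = -d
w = 0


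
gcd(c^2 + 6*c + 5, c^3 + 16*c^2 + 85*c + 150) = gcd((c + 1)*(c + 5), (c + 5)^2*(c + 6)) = c + 5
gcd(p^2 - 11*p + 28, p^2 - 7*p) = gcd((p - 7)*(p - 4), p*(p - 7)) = p - 7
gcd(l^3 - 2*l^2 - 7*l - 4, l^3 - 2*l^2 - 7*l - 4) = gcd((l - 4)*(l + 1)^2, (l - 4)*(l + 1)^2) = l^3 - 2*l^2 - 7*l - 4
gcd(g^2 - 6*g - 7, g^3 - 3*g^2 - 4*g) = g + 1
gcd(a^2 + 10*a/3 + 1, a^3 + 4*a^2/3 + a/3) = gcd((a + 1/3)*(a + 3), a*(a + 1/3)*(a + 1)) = a + 1/3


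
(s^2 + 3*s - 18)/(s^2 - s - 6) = (s + 6)/(s + 2)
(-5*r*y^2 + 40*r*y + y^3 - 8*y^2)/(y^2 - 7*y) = (-5*r*y + 40*r + y^2 - 8*y)/(y - 7)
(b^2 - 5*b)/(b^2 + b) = (b - 5)/(b + 1)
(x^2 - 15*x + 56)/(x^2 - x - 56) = (x - 7)/(x + 7)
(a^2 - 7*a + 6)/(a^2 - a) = (a - 6)/a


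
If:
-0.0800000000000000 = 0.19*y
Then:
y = -0.42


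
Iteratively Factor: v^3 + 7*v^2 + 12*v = (v)*(v^2 + 7*v + 12) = v*(v + 4)*(v + 3)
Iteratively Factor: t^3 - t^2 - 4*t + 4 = (t + 2)*(t^2 - 3*t + 2) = (t - 1)*(t + 2)*(t - 2)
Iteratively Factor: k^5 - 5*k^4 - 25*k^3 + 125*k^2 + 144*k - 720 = (k + 4)*(k^4 - 9*k^3 + 11*k^2 + 81*k - 180) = (k - 5)*(k + 4)*(k^3 - 4*k^2 - 9*k + 36) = (k - 5)*(k + 3)*(k + 4)*(k^2 - 7*k + 12) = (k - 5)*(k - 3)*(k + 3)*(k + 4)*(k - 4)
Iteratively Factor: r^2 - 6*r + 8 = (r - 2)*(r - 4)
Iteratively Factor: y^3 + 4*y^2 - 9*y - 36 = (y + 3)*(y^2 + y - 12) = (y - 3)*(y + 3)*(y + 4)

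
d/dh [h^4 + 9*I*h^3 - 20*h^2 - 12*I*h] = 4*h^3 + 27*I*h^2 - 40*h - 12*I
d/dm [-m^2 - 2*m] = -2*m - 2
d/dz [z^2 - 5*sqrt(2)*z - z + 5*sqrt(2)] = 2*z - 5*sqrt(2) - 1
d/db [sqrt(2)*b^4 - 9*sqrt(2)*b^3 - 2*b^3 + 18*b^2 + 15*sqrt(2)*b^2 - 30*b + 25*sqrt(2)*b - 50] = 4*sqrt(2)*b^3 - 27*sqrt(2)*b^2 - 6*b^2 + 36*b + 30*sqrt(2)*b - 30 + 25*sqrt(2)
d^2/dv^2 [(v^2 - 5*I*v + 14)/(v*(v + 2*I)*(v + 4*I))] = 2*(v^3 - 21*I*v^2 + 84*v + 112*I)/(v^3*(v^3 + 12*I*v^2 - 48*v - 64*I))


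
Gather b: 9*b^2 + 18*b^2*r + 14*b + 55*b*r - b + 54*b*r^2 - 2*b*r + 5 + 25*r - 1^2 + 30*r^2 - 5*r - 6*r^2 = b^2*(18*r + 9) + b*(54*r^2 + 53*r + 13) + 24*r^2 + 20*r + 4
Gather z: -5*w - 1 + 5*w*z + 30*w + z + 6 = 25*w + z*(5*w + 1) + 5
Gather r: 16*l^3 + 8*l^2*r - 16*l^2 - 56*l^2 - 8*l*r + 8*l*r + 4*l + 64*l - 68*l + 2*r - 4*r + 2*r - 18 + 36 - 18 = 16*l^3 + 8*l^2*r - 72*l^2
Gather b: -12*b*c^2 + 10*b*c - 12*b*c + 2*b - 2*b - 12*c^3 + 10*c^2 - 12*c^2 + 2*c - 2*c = b*(-12*c^2 - 2*c) - 12*c^3 - 2*c^2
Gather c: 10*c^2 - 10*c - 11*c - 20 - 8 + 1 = 10*c^2 - 21*c - 27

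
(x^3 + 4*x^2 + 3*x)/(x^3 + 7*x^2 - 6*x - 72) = x*(x^2 + 4*x + 3)/(x^3 + 7*x^2 - 6*x - 72)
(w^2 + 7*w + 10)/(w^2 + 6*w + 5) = (w + 2)/(w + 1)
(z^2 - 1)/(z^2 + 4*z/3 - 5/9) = 9*(z^2 - 1)/(9*z^2 + 12*z - 5)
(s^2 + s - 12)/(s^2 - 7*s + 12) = (s + 4)/(s - 4)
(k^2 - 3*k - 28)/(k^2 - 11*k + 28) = (k + 4)/(k - 4)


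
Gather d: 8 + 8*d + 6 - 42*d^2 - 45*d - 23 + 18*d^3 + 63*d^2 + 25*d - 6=18*d^3 + 21*d^2 - 12*d - 15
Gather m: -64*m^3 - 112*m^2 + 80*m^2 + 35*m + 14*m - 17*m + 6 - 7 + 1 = -64*m^3 - 32*m^2 + 32*m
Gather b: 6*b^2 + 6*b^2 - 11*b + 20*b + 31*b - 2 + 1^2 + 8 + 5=12*b^2 + 40*b + 12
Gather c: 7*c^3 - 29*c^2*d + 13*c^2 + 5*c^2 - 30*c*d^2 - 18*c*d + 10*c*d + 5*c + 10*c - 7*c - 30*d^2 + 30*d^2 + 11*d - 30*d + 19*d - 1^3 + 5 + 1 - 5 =7*c^3 + c^2*(18 - 29*d) + c*(-30*d^2 - 8*d + 8)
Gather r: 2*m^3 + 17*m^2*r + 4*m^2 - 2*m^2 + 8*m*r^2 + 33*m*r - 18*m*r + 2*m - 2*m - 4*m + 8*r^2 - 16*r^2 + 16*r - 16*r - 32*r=2*m^3 + 2*m^2 - 4*m + r^2*(8*m - 8) + r*(17*m^2 + 15*m - 32)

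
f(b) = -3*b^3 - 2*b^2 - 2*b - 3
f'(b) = -9*b^2 - 4*b - 2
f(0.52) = -5.00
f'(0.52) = -6.51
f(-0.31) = -2.48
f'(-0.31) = -1.62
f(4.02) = -238.26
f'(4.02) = -163.52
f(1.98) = -38.09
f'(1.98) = -45.20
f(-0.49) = -2.15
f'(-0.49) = -2.20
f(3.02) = -109.91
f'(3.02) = -96.16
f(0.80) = -7.42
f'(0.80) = -10.96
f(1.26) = -14.70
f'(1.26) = -21.33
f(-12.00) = 4917.00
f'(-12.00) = -1250.00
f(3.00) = -108.00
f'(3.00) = -95.00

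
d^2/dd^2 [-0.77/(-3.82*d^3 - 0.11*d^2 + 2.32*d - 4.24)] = (-(17.6484*d + 0.1694)*(3.82*d^3 + 0.11*d^2 - 2.32*d + 4.24) + 0.77*(11.46*d^2 + 0.22*d - 2.32)*(22.92*d^2 + 0.44*d - 4.64))/(3.82*d^3 + 0.11*d^2 - 2.32*d + 4.24)^3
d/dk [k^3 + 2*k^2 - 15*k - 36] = 3*k^2 + 4*k - 15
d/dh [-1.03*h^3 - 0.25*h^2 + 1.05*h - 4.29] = -3.09*h^2 - 0.5*h + 1.05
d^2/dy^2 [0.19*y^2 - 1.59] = 0.380000000000000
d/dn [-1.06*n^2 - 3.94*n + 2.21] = -2.12*n - 3.94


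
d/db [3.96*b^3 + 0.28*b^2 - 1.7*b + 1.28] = 11.88*b^2 + 0.56*b - 1.7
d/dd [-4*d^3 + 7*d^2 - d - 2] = -12*d^2 + 14*d - 1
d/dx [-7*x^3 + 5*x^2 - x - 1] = -21*x^2 + 10*x - 1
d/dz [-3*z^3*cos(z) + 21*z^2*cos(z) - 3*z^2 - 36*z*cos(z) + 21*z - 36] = 3*z^3*sin(z) - 21*z^2*sin(z) - 9*z^2*cos(z) + 36*z*sin(z) + 42*z*cos(z) - 6*z - 36*cos(z) + 21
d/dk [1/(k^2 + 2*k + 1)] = 2*(-k - 1)/(k^2 + 2*k + 1)^2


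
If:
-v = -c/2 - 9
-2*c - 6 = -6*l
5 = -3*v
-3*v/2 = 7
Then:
No Solution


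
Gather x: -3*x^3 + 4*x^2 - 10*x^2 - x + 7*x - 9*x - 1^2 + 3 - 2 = -3*x^3 - 6*x^2 - 3*x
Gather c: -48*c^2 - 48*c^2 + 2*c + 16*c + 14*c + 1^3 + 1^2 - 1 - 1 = -96*c^2 + 32*c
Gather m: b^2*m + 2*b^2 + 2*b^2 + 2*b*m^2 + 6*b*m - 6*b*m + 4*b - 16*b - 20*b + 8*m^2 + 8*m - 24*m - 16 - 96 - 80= 4*b^2 - 32*b + m^2*(2*b + 8) + m*(b^2 - 16) - 192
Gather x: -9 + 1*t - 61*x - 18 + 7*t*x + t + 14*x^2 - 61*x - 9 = 2*t + 14*x^2 + x*(7*t - 122) - 36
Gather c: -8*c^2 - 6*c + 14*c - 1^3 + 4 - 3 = -8*c^2 + 8*c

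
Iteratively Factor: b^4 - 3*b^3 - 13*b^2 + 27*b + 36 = (b + 3)*(b^3 - 6*b^2 + 5*b + 12) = (b - 4)*(b + 3)*(b^2 - 2*b - 3) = (b - 4)*(b - 3)*(b + 3)*(b + 1)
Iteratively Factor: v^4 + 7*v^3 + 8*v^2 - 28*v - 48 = (v + 4)*(v^3 + 3*v^2 - 4*v - 12) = (v + 3)*(v + 4)*(v^2 - 4) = (v + 2)*(v + 3)*(v + 4)*(v - 2)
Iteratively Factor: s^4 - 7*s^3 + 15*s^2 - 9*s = (s)*(s^3 - 7*s^2 + 15*s - 9) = s*(s - 3)*(s^2 - 4*s + 3) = s*(s - 3)^2*(s - 1)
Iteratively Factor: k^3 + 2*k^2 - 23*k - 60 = (k - 5)*(k^2 + 7*k + 12) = (k - 5)*(k + 3)*(k + 4)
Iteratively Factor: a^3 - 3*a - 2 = (a - 2)*(a^2 + 2*a + 1) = (a - 2)*(a + 1)*(a + 1)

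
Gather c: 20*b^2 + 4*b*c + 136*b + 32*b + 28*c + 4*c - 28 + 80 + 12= 20*b^2 + 168*b + c*(4*b + 32) + 64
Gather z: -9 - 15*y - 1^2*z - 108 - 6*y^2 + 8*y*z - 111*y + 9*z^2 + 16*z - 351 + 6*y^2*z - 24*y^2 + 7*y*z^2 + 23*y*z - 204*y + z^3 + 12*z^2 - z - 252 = -30*y^2 - 330*y + z^3 + z^2*(7*y + 21) + z*(6*y^2 + 31*y + 14) - 720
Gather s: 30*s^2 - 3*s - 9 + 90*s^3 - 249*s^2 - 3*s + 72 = 90*s^3 - 219*s^2 - 6*s + 63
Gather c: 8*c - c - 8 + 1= 7*c - 7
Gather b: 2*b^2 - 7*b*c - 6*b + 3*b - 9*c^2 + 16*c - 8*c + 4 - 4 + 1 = 2*b^2 + b*(-7*c - 3) - 9*c^2 + 8*c + 1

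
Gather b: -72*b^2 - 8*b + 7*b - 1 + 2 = -72*b^2 - b + 1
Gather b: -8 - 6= -14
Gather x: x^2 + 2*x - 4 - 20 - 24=x^2 + 2*x - 48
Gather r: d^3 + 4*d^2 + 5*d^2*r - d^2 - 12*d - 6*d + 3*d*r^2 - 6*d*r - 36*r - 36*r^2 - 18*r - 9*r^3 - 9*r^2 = d^3 + 3*d^2 - 18*d - 9*r^3 + r^2*(3*d - 45) + r*(5*d^2 - 6*d - 54)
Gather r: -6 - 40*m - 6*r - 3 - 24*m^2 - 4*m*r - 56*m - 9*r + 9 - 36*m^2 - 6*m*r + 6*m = -60*m^2 - 90*m + r*(-10*m - 15)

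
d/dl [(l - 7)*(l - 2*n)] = 2*l - 2*n - 7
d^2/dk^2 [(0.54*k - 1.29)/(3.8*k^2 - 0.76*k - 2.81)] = ((10.6248 - 12.312*k)*(-3.8*k^2 + 0.76*k + 2.81) - (0.54*k - 1.29)*(7.6*k - 0.76)*(15.2*k - 1.52))/(-3.8*k^2 + 0.76*k + 2.81)^3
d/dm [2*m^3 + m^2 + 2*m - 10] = 6*m^2 + 2*m + 2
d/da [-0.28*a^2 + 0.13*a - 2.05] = 0.13 - 0.56*a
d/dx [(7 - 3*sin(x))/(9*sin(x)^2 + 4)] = 3*(9*sin(x)^2 - 42*sin(x) - 4)*cos(x)/(9*sin(x)^2 + 4)^2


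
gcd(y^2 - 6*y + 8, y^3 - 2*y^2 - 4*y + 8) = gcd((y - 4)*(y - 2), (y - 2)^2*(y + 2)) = y - 2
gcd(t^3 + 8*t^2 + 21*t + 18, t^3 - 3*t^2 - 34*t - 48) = t^2 + 5*t + 6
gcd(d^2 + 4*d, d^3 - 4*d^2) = d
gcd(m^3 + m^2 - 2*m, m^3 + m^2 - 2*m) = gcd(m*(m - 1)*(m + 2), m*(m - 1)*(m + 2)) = m^3 + m^2 - 2*m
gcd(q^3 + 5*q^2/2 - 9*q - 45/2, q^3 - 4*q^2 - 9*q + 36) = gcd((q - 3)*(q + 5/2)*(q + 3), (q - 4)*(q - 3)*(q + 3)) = q^2 - 9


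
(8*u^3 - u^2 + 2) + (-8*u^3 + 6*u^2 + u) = 5*u^2 + u + 2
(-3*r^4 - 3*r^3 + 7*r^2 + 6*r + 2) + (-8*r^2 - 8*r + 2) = -3*r^4 - 3*r^3 - r^2 - 2*r + 4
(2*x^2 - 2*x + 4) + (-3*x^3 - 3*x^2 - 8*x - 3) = -3*x^3 - x^2 - 10*x + 1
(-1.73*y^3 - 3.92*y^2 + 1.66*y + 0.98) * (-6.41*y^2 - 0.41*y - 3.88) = 11.0893*y^5 + 25.8365*y^4 - 2.321*y^3 + 8.2472*y^2 - 6.8426*y - 3.8024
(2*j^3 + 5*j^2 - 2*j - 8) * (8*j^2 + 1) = 16*j^5 + 40*j^4 - 14*j^3 - 59*j^2 - 2*j - 8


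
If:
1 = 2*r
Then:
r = 1/2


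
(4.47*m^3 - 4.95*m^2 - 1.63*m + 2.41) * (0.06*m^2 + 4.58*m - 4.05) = 0.2682*m^5 + 20.1756*m^4 - 40.8723*m^3 + 12.7267*m^2 + 17.6393*m - 9.7605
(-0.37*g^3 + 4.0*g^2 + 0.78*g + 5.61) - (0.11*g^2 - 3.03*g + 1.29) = -0.37*g^3 + 3.89*g^2 + 3.81*g + 4.32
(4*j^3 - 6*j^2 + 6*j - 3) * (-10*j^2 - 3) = -40*j^5 + 60*j^4 - 72*j^3 + 48*j^2 - 18*j + 9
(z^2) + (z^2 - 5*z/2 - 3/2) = 2*z^2 - 5*z/2 - 3/2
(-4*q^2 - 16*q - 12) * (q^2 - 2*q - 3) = -4*q^4 - 8*q^3 + 32*q^2 + 72*q + 36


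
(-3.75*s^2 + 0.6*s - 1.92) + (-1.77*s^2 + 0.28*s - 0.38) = -5.52*s^2 + 0.88*s - 2.3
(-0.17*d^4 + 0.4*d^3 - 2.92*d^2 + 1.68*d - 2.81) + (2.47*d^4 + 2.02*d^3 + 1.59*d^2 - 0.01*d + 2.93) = 2.3*d^4 + 2.42*d^3 - 1.33*d^2 + 1.67*d + 0.12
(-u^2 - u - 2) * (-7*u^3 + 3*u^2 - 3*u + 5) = 7*u^5 + 4*u^4 + 14*u^3 - 8*u^2 + u - 10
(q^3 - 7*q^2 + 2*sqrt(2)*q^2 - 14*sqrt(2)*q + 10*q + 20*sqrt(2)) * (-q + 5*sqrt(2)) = -q^4 + 3*sqrt(2)*q^3 + 7*q^3 - 21*sqrt(2)*q^2 + 10*q^2 - 140*q + 30*sqrt(2)*q + 200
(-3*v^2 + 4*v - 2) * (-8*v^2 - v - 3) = 24*v^4 - 29*v^3 + 21*v^2 - 10*v + 6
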